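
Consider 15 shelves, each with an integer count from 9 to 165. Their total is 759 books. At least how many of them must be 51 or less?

Each value above 51 is at least 52, contributing at least 52 − 9 = 43 above the floor 9.
The sum exceeds the floor total 135 by 624, so at most ⌊624/43⌋ = 14 exceed 51, and at least 1 are ≤ 51.
Exactly 1 works: 1 value at 9 and 14 at 52 total 737; raise one of the low values by 22 (still ≤ 51) to hit 759.

1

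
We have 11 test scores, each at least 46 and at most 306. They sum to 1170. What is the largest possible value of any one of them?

Maximizing one value means minimizing the remaining 10.
The other 10 contribute at least 10 × 46 = 460, leaving at most 1170 − 460 = 710.
But each score is capped at 306, so the maximum is 306.
Achievable: one at 306 and the other 10 totalling 864, which fits since 10 × 46 ≤ 864 ≤ 10 × 306.

306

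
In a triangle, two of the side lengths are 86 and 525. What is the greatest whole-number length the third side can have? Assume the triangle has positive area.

The third side must be less than 86 + 525 = 611.
The largest integer below 611 is 610.

610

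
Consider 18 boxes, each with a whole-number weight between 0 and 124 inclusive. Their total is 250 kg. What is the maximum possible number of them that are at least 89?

With k values at 89 or above and the rest at least 0, the sum is at least 0 + 89k.
Since the sum is 250, we need 89k ≤ 250, i.e. k ≤ 2.
k = 2 is achieved by 2 values at 89 and 16 at 0, total 178; add 72 to one value (staying below 89) to reach 250.

2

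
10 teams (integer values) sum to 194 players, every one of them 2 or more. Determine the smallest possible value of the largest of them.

20

The average is 194/10 > 19, so not all 10 can be 19 or less; the largest is ≥ 20.
Achievable: 4 of them at 20 and 6 at 19 total 194.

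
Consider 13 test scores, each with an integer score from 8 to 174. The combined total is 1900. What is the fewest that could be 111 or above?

8

Suppose at most 13 − j of them reach 111; then j values are ≤ 110 and the rest ≤ 174.
The total is then ≤ 110·j + 174·(13 − j) = 2262 − 64j. For this to be ≥ 1900 we need j ≤ 5, so at least 13 − 5 = 8 must reach 111.
Exactly 8 works: 8 values at 174 and 5 at 110 total 1942; lower one of the high values by 42 (still ≥ 111) to hit 1900.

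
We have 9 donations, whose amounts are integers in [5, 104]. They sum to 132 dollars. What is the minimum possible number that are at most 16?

Let j be the number exceeding 16. Then the total is ≥ 17·j + 5·(9 − j) = 45 + 12j.
So 12j ≤ 87 and j ≤ 7; hence at least 9 − 7 = 2 are ≤ 16.
Exactly 2 works: 2 values at 5 and 7 at 17 total 129; raise one of the low values by 3 (still ≤ 16) to hit 132.

2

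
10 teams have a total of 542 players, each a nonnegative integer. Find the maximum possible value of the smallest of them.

The 10 values sum to 542, so their minimum is at most ⌊542/10⌋ = 54.
Equality holds with 8 values of 54 and 2 values of 55.

54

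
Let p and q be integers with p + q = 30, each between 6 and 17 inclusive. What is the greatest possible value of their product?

225

With p + q fixed, pq peaks when the two are closest together.
Taking p = 15 and q = 15 (both in [6, 17]) gives pq = 225.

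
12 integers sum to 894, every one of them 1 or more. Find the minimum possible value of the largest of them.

If every one of the 12 were at most 74, the total would be at most 12 × 74 = 888 < 894.
Taking 6 copies of 74 and 6 copies of 75 gives exactly 894, so 75 is attained.

75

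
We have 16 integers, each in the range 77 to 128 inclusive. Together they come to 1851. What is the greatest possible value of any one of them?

128

To make one integer as large as possible, make the other 15 as small as possible.
The other 15 contribute at least 15 × 77 = 1155, leaving at most 1851 − 1155 = 696.
But each integer is capped at 128, so the maximum is 128.
Achievable: one at 128 and the other 15 totalling 1723, which fits since 15 × 77 ≤ 1723 ≤ 15 × 128.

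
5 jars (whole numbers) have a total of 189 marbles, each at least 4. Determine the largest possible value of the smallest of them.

37

The 5 values sum to 189, so their minimum is at most ⌊189/5⌋ = 37.
Taking 1 copy of 37 and 4 copies of 38 gives exactly 189, so 37 is attained.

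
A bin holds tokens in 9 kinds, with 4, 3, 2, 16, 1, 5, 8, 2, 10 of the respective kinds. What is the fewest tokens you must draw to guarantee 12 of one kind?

In the worst case you take as many as possible of each kind without reaching 12: 4 + 3 + 2 + 11 + 1 + 5 + 8 + 2 + 10 = 46.
The next one must give 12 of some kind, so 46 + 1 = 47.

47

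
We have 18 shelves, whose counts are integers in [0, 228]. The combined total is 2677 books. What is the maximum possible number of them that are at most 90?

Suppose k of them are at most 90. Those contribute at most 90 each and the rest at most 228 each.
So the total is at most 90k + 228(18 − k) = 4104 − 138k. This must still be ≥ 2677, so k ≤ 10.
k = 10 is achieved by 10 values at 90 and 8 at 228, total 2724; lower one of the 228's by 47 (still > 90) to reach 2677.

10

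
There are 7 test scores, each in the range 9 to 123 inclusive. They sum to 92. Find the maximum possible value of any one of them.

38

To make one score as large as possible, make the other 6 as small as possible.
The other 6 contribute at least 6 × 9 = 54, leaving at most 92 − 54 = 38.
Since 38 ≤ 123, this is achievable: one at 38 and 6 at 9.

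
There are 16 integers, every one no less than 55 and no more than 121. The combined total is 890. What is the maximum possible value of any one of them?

Maximizing one value means minimizing the remaining 15.
The other 15 contribute at least 15 × 55 = 825, leaving at most 890 − 825 = 65.
Since 65 ≤ 121, this is achievable: one at 65 and 15 at 55.

65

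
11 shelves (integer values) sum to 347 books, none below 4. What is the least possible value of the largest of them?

32

Some value must be at least ⌈347/11⌉ = 32, since 11 × 31 = 341 < 347.
Taking 5 copies of 31 and 6 copies of 32 gives exactly 347, so 32 is attained.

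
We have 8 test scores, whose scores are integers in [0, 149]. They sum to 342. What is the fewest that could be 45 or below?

Each value above 45 is at least 46, contributing at least 46 − 0 = 46 above the floor 0.
The sum exceeds the floor total 0 by 342, so at most ⌊342/46⌋ = 7 exceed 45, and at least 1 are ≤ 45.
Exactly 1 works: 1 value at 0 and 7 at 46 total 322; raise one of the low values by 20 (still ≤ 45) to hit 342.

1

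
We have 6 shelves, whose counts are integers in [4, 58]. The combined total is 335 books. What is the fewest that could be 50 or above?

Each value short of 50 is at most 49, costing at least 58 − 49 = 9 against the maximum total of 348.
We can afford to lose at most 348 − 335 = 13, so at most ⌊13/9⌋ = 1 fall short, and at least 5 are ≥ 50.
Exactly 5 works: 5 values at 58 and 1 at 49 total 339; lower one of the high values by 4 (still ≥ 50) to hit 335.

5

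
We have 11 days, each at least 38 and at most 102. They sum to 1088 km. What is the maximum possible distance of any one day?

102

To make one day as large as possible, make the other 10 as small as possible.
The other 10 contribute at least 10 × 38 = 380, leaving at most 1088 − 380 = 708.
But each day is capped at 102, so the maximum is 102.
Achievable: one at 102 and the other 10 totalling 986, which fits since 10 × 38 ≤ 986 ≤ 10 × 102.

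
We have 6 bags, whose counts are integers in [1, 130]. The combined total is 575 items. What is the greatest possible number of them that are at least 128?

4

Suppose k of them are at least 128. Those contribute at least 128 each and the other 6 − k at least 1 each.
So the total is at least 128k + 1(6 − k) = 6 + 127k. This must be ≤ 575, giving k ≤ 4.
k = 4 is achieved by 4 values at 128 and 2 at 1, total 514; add 61 to one value (staying below 128) to reach 575.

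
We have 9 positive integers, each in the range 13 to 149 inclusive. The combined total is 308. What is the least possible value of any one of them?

13

To make one integer as small as possible, make the other 8 as large as possible.
The other 8 can take up 8 × 149 = 1192 ≥ 308 − 13, so one integer can sit at its floor of 13.
Achievable: one at 13 and the other 8 totalling 295, which fits since 8 × 13 ≤ 295 ≤ 8 × 149.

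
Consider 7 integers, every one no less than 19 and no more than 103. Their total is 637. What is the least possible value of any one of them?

To make one integer as small as possible, make the other 6 as large as possible.
The other 6 contribute at most 6 × 103 = 618, leaving at least 637 − 618 = 19.
Since 19 ≥ 19, this is achievable: one at 19 and 6 at 103.

19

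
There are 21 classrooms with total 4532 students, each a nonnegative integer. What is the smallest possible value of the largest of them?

Some value must be at least ⌈4532/21⌉ = 216, since 21 × 215 = 4515 < 4532.
Equality holds with 17 values of 216 and 4 values of 215.

216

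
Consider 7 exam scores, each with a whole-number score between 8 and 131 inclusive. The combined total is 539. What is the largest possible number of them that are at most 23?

Suppose k of them are at most 23. Those contribute at most 23 each and the rest at most 131 each.
So the total is at most 23k + 131(7 − k) = 917 − 108k. This must still be ≥ 539, so k ≤ 3.
k = 3 is achieved by 3 values at 23 and 4 at 131, total 593; lower one of the 131's by 54 (still > 23) to reach 539.

3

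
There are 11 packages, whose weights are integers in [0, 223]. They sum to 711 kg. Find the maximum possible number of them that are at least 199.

With k values at 199 or above and the rest at least 0, the sum is at least 0 + 199k.
Since the sum is 711, we need 199k ≤ 711, i.e. k ≤ 3.
k = 3 is achieved by 3 values at 199 and 8 at 0, total 597; add 114 to one value (staying below 199) to reach 711.

3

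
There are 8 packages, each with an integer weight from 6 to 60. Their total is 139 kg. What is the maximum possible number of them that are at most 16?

Each value at 16 or below falls at least 60 − 16 = 44 short of the ceiling 60.
The ceiling total is 8 × 60 = 480, and we need 139, so at most ⌊(480 − 139)/44⌋ = 7 can be that low.
k = 7 is achieved by 7 values at 16 and 1 at 60, total 172; lower one of the 60's by 33 (still > 16) to reach 139.

7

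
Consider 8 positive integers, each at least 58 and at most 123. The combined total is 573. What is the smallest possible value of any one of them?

58

To make one integer as small as possible, make the other 7 as large as possible.
The other 7 can take up 7 × 123 = 861 ≥ 573 − 58, so one integer can sit at its floor of 58.
Achievable: one at 58 and the other 7 totalling 515, which fits since 7 × 58 ≤ 515 ≤ 7 × 123.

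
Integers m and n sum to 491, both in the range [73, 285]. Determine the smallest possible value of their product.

58710

mn = m(491 − m) is concave in m, so over [206, 285] it is minimized at an endpoint.
The extreme feasible split is m = 206, n = 285, giving mn = 58710.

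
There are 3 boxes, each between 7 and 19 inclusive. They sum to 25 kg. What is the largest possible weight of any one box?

11

To make one box as large as possible, make the other 2 as small as possible.
The other 2 contribute at least 2 × 7 = 14, leaving at most 25 − 14 = 11.
Since 11 ≤ 19, this is achievable: one at 11 and 2 at 7.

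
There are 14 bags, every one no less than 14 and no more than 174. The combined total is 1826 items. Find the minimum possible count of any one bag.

14

Minimizing one value means maximizing the remaining 13.
The other 13 can take up 13 × 174 = 2262 ≥ 1826 − 14, so one bag can sit at its floor of 14.
Achievable: one at 14 and the other 13 totalling 1812, which fits since 13 × 14 ≤ 1812 ≤ 13 × 174.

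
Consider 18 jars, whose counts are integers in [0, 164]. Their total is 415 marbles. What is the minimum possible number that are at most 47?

10

Let j be the number exceeding 47. Then the total is ≥ 48·j + 0·(18 − j) = 0 + 48j.
So 48j ≤ 415 and j ≤ 8; hence at least 18 − 8 = 10 are ≤ 47.
Exactly 10 works: 10 values at 0 and 8 at 48 total 384; raise one of the low values by 31 (still ≤ 47) to hit 415.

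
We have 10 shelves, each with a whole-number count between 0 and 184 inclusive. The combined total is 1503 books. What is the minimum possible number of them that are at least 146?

2

Each value short of 146 is at most 145, costing at least 184 − 145 = 39 against the maximum total of 1840.
We can afford to lose at most 1840 − 1503 = 337, so at most ⌊337/39⌋ = 8 fall short, and at least 2 are ≥ 146.
Exactly 2 works: 2 values at 184 and 8 at 145 total 1528; lower one of the high values by 25 (still ≥ 146) to hit 1503.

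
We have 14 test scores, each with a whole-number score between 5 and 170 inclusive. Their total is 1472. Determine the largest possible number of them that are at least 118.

12

If k of the values are ≥ 118, the total is ≥ 118k + 5(14 − k).
Setting 118k + 5(14 − k) ≤ 1472 gives 113k ≤ 1402, so k ≤ 12.
k = 12 is achieved by 12 values at 118 and 2 at 5, total 1426; add 46 to one value (staying below 118) to reach 1472.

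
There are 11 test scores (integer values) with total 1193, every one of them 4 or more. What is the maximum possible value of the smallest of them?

If every one of the 11 were at least 109, the total would be at least 11 × 109 = 1199 > 1193.
Achievable: 6 of them at 108 and 5 at 109 total 1193.

108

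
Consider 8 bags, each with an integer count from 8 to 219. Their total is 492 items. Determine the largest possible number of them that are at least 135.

3

With k values at 135 or above and the rest at least 8, the sum is at least 64 + 127k.
Since the sum is 492, we need 127k ≤ 428, i.e. k ≤ 3.
k = 3 is achieved by 3 values at 135 and 5 at 8, total 445; add 47 to one value (staying below 135) to reach 492.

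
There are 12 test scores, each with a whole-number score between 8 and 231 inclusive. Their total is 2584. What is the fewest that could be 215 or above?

1

Suppose at most 12 − j of them reach 215; then j values are ≤ 214 and the rest ≤ 231.
The total is then ≤ 214·j + 231·(12 − j) = 2772 − 17j. For this to be ≥ 2584 we need j ≤ 11, so at least 12 − 11 = 1 must reach 215.
Exactly 1 works: 1 value at 231 and 11 at 214 total 2585; lower one of the high values by 1 (still ≥ 215) to hit 2584.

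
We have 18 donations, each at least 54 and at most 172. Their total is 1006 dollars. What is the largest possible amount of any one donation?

88

To make one donation as large as possible, make the other 17 as small as possible.
The other 17 contribute at least 17 × 54 = 918, leaving at most 1006 − 918 = 88.
Since 88 ≤ 172, this is achievable: one at 88 and 17 at 54.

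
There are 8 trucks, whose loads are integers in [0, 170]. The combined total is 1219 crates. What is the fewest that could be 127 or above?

5

Each value short of 127 is at most 126, costing at least 170 − 126 = 44 against the maximum total of 1360.
We can afford to lose at most 1360 − 1219 = 141, so at most ⌊141/44⌋ = 3 fall short, and at least 5 are ≥ 127.
Exactly 5 works: 5 values at 170 and 3 at 126 total 1228; lower one of the high values by 9 (still ≥ 127) to hit 1219.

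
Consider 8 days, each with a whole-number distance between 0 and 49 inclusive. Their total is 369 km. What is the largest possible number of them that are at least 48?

7

Suppose k of them are at least 48. Those contribute at least 48 each and the other 8 − k at least 0 each.
So the total is at least 48k + 0(8 − k) = 0 + 48k. This must be ≤ 369, giving k ≤ 7.
k = 7 is achieved by 7 values at 48 and 1 at 0, total 336; add 33 to one value (staying below 48) to reach 369.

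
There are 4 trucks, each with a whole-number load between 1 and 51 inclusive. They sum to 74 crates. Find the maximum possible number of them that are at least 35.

2

Suppose k of them are at least 35. Those contribute at least 35 each and the other 4 − k at least 1 each.
So the total is at least 35k + 1(4 − k) = 4 + 34k. This must be ≤ 74, giving k ≤ 2.
k = 2 is achieved by 2 values at 35 and 2 at 1, total 72; add 2 to one value (staying below 35) to reach 74.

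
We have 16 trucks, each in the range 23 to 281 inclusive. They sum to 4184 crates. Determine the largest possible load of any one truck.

281

To make one truck as large as possible, make the other 15 as small as possible.
The other 15 contribute at least 15 × 23 = 345, leaving at most 4184 − 345 = 3839.
But each truck is capped at 281, so the maximum is 281.
Achievable: one at 281 and the other 15 totalling 3903, which fits since 15 × 23 ≤ 3903 ≤ 15 × 281.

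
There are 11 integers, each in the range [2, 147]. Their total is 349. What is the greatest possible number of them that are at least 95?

If k of the values are ≥ 95, the total is ≥ 95k + 2(11 − k).
Setting 95k + 2(11 − k) ≤ 349 gives 93k ≤ 327, so k ≤ 3.
k = 3 is achieved by 3 values at 95 and 8 at 2, total 301; add 48 to one value (staying below 95) to reach 349.

3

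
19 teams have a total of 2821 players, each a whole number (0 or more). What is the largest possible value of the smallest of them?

148

The average is 2821/19 < 149, so some value is ≤ 148.
Equality holds with 10 values of 148 and 9 values of 149.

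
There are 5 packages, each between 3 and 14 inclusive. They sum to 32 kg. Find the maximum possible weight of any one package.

14

To make one package as large as possible, make the other 4 as small as possible.
The other 4 contribute at least 4 × 3 = 12, leaving at most 32 − 12 = 20.
But each package is capped at 14, so the maximum is 14.
Achievable: one at 14 and the other 4 totalling 18, which fits since 4 × 3 ≤ 18 ≤ 4 × 14.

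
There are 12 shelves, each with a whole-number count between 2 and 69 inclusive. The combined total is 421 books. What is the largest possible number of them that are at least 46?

If k of the values are ≥ 46, the total is ≥ 46k + 2(12 − k).
Setting 46k + 2(12 − k) ≤ 421 gives 44k ≤ 397, so k ≤ 9.
k = 9 is achieved by 9 values at 46 and 3 at 2, total 420; add 1 to one value (staying below 46) to reach 421.

9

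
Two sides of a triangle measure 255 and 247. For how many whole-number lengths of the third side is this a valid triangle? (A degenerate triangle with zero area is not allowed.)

493

The triangle inequality gives |255 − 247| < c < 255 + 247, i.e. 8 < c < 502.
So c can be any integer from 9 to 501: 493 values.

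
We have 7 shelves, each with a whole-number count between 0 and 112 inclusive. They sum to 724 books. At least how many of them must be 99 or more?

Each value short of 99 is at most 98, costing at least 112 − 98 = 14 against the maximum total of 784.
We can afford to lose at most 784 − 724 = 60, so at most ⌊60/14⌋ = 4 fall short, and at least 3 are ≥ 99.
Exactly 3 works: 3 values at 112 and 4 at 98 total 728; lower one of the high values by 4 (still ≥ 99) to hit 724.

3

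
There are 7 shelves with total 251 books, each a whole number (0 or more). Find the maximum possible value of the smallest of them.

The average is 251/7 < 36, so some value is ≤ 35.
Achievable: 1 of them at 35 and 6 at 36 total 251.

35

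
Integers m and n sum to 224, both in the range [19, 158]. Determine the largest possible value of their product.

12544

mn = m(224 − m) is maximized when m is as near 224/2 as the bounds allow.
Taking m = 112 and n = 112 (both in [19, 158]) gives mn = 12544.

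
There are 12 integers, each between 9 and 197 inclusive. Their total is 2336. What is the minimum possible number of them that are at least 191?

Suppose at most 12 − j of them reach 191; then j values are ≤ 190 and the rest ≤ 197.
The total is then ≤ 190·j + 197·(12 − j) = 2364 − 7j. For this to be ≥ 2336 we need j ≤ 4, so at least 12 − 4 = 8 must reach 191.
Exactly 8 works: 8 values at 197 and 4 at 190 total 2336.

8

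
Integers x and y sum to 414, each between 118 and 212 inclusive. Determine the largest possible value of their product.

42849

With x + y fixed, xy peaks when the two are closest together.
Taking x = 207 and y = 207 (both in [118, 212]) gives xy = 42849.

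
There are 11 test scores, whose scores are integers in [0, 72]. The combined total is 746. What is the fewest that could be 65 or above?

6

Each value short of 65 is at most 64, costing at least 72 − 64 = 8 against the maximum total of 792.
We can afford to lose at most 792 − 746 = 46, so at most ⌊46/8⌋ = 5 fall short, and at least 6 are ≥ 65.
Exactly 6 works: 6 values at 72 and 5 at 64 total 752; lower one of the high values by 6 (still ≥ 65) to hit 746.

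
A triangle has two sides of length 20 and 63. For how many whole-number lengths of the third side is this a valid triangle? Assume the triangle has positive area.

The triangle inequality gives |20 − 63| < c < 20 + 63, i.e. 43 < c < 83.
So c can be any integer from 44 to 82: 39 values.

39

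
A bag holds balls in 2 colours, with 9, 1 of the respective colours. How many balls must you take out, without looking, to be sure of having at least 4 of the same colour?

In the worst case you take as many as possible of each colour without reaching 4: 3 + 1 = 4.
The next one must give 4 of some colour, so 4 + 1 = 5.

5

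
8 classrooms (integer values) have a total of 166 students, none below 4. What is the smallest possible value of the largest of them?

21

The 8 values sum to 166, so their maximum is at least ⌈166/8⌉ = 21.
Equality holds with 6 values of 21 and 2 values of 20.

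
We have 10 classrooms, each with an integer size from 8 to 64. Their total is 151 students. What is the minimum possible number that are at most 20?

5

If only k of them are at most 20, the other 10 − k are at least 21, so the total is at least (10 − k)·21 + k·8.
This is ≤ 151, so (10 − k)·21 + 8k ≤ 151, which gives k ≥ 5.
Exactly 5 works: 5 values at 8 and 5 at 21 total 145; raise one of the low values by 6 (still ≤ 20) to hit 151.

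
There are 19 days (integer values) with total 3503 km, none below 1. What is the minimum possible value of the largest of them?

If every one of the 19 were at most 184, the total would be at most 19 × 184 = 3496 < 3503.
Equality holds with 7 values of 185 and 12 values of 184.

185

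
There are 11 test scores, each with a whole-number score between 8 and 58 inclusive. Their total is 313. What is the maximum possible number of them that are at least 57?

With k values at 57 or above and the rest at least 8, the sum is at least 88 + 49k.
Since the sum is 313, we need 49k ≤ 225, i.e. k ≤ 4.
k = 4 is achieved by 4 values at 57 and 7 at 8, total 284; add 29 to one value (staying below 57) to reach 313.

4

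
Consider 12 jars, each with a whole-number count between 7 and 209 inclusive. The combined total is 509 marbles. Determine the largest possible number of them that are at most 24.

Suppose k of them are at most 24. Those contribute at most 24 each and the rest at most 209 each.
So the total is at most 24k + 209(12 − k) = 2508 − 185k. This must still be ≥ 509, so k ≤ 10.
k = 10 is achieved by 10 values at 24 and 2 at 209, total 658; lower one of the 209's by 149 (still > 24) to reach 509.

10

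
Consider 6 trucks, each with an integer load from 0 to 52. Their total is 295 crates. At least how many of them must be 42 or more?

If only k of them are at least 42, the other 6 − k are at most 41, so the total is at most k·52 + (6 − k)·41.
This must reach 295, so k·52 + (6 − k)·41 ≥ 295, giving k ≥ 5.
Exactly 5 works: 5 values at 52 and 1 at 41 total 301; lower one of the high values by 6 (still ≥ 42) to hit 295.

5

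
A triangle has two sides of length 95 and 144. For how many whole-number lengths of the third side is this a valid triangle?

189

The triangle inequality gives |95 − 144| < c < 95 + 144, i.e. 49 < c < 239.
So c can be any integer from 50 to 238: 189 values.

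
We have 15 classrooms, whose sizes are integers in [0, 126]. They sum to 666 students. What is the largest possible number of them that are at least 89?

7

With k values at 89 or above and the rest at least 0, the sum is at least 0 + 89k.
Since the sum is 666, we need 89k ≤ 666, i.e. k ≤ 7.
k = 7 is achieved by 7 values at 89 and 8 at 0, total 623; add 43 to one value (staying below 89) to reach 666.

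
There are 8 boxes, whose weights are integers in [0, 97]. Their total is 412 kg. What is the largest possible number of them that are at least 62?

6

With k values at 62 or above and the rest at least 0, the sum is at least 0 + 62k.
Since the sum is 412, we need 62k ≤ 412, i.e. k ≤ 6.
k = 6 is achieved by 6 values at 62 and 2 at 0, total 372; add 40 to one value (staying below 62) to reach 412.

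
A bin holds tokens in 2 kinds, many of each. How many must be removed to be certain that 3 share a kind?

In the worst case you draw 2 of each of the 2 kinds: 2 × 2 = 4.
One more forces 3 of some kind, so 4 + 1 = 5.

5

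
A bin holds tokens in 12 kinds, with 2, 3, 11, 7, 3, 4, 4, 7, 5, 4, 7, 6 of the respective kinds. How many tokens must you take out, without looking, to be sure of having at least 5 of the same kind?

In the worst case you take as many as possible of each kind without reaching 5: 2 + 3 + 4 + 4 + 3 + 4 + 4 + 4 + 4 + 4 + 4 + 4 = 44.
The next one must give 5 of some kind, so 44 + 1 = 45.

45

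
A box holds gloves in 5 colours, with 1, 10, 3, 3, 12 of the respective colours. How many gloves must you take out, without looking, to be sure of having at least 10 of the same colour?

In the worst case you take as many as possible of each colour without reaching 10: 1 + 9 + 3 + 3 + 9 = 25.
The next one must give 10 of some colour, so 25 + 1 = 26.

26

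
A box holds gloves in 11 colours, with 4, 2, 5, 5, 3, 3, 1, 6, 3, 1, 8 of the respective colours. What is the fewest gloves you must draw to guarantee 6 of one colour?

38

In the worst case you take as many as possible of each colour without reaching 6: 4 + 2 + 5 + 5 + 3 + 3 + 1 + 5 + 3 + 1 + 5 = 37.
The next one must give 6 of some colour, so 37 + 1 = 38.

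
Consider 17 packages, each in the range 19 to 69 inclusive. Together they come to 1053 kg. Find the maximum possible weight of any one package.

69

Maximizing one value means minimizing the remaining 16.
The other 16 contribute at least 16 × 19 = 304, leaving at most 1053 − 304 = 749.
But each package is capped at 69, so the maximum is 69.
Achievable: one at 69 and the other 16 totalling 984, which fits since 16 × 19 ≤ 984 ≤ 16 × 69.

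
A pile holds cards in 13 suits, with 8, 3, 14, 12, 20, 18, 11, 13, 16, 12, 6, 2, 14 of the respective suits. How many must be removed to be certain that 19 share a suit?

In the worst case you take as many as possible of each suit without reaching 19: 8 + 3 + 14 + 12 + 18 + 18 + 11 + 13 + 16 + 12 + 6 + 2 + 14 = 147.
The next one must give 19 of some suit, so 147 + 1 = 148.

148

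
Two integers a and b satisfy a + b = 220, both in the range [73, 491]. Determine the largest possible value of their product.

For a fixed sum, the product ab is largest when a and b are as close as possible.
Taking a = 110 and b = 110 (both in [73, 491]) gives ab = 12100.

12100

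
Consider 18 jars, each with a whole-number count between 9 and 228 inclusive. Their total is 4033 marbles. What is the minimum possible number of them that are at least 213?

Each value short of 213 is at most 212, costing at least 228 − 212 = 16 against the maximum total of 4104.
We can afford to lose at most 4104 − 4033 = 71, so at most ⌊71/16⌋ = 4 fall short, and at least 14 are ≥ 213.
Exactly 14 works: 14 values at 228 and 4 at 212 total 4040; lower one of the high values by 7 (still ≥ 213) to hit 4033.

14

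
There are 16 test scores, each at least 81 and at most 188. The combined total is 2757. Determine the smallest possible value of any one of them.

81

Minimizing one value means maximizing the remaining 15.
The other 15 can take up 15 × 188 = 2820 ≥ 2757 − 81, so one score can sit at its floor of 81.
Achievable: one at 81 and the other 15 totalling 2676, which fits since 15 × 81 ≤ 2676 ≤ 15 × 188.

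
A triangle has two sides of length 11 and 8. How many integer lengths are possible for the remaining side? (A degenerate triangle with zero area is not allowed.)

The triangle inequality gives |11 − 8| < c < 11 + 8, i.e. 3 < c < 19.
So c can be any integer from 4 to 18: 15 values.

15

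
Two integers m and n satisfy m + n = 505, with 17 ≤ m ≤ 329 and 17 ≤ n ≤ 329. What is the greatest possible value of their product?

63756

mn = m(505 − m) is maximized when m is as near 505/2 as the bounds allow.
Taking m = 252 and n = 253 (both in [17, 329]) gives mn = 63756.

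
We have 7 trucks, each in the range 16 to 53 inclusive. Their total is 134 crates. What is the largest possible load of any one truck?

38

Maximizing one value means minimizing the remaining 6.
The other 6 contribute at least 6 × 16 = 96, leaving at most 134 − 96 = 38.
Since 38 ≤ 53, this is achievable: one at 38 and 6 at 16.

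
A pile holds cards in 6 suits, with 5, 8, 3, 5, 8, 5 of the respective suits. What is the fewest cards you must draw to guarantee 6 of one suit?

In the worst case you take as many as possible of each suit without reaching 6: 5 + 5 + 3 + 5 + 5 + 5 = 28.
The next one must give 6 of some suit, so 28 + 1 = 29.

29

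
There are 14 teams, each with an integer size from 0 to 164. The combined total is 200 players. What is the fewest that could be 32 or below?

Let j be the number exceeding 32. Then the total is ≥ 33·j + 0·(14 − j) = 0 + 33j.
So 33j ≤ 200 and j ≤ 6; hence at least 14 − 6 = 8 are ≤ 32.
Exactly 8 works: 8 values at 0 and 6 at 33 total 198; raise one of the low values by 2 (still ≤ 32) to hit 200.

8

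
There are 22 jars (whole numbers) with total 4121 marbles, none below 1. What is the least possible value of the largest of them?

188

The average is 4121/22 > 187, so not all 22 can be 187 or less; the largest is ≥ 188.
Taking 15 copies of 187 and 7 copies of 188 gives exactly 4121, so 188 is attained.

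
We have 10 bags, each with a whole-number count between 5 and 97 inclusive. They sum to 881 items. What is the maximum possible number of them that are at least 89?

If k of the values are ≥ 89, the total is ≥ 89k + 5(10 − k).
Setting 89k + 5(10 − k) ≤ 881 gives 84k ≤ 831, so k ≤ 9.
k = 9 is achieved by 9 values at 89 and 1 at 5, total 806; add 75 to one value (staying below 89) to reach 881.

9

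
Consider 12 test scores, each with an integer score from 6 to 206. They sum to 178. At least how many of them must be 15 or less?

If only k of them are at most 15, the other 12 − k are at least 16, so the total is at least (12 − k)·16 + k·6.
This is ≤ 178, so (12 − k)·16 + 6k ≤ 178, which gives k ≥ 2.
Exactly 2 works: 2 values at 6 and 10 at 16 total 172; raise one of the low values by 6 (still ≤ 15) to hit 178.

2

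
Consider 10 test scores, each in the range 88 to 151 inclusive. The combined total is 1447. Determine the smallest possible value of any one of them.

88

Minimizing one value means maximizing the remaining 9.
The other 9 contribute at most 9 × 151 = 1359, leaving at least 1447 − 1359 = 88.
Since 88 ≥ 88, this is achievable: one at 88 and 9 at 151.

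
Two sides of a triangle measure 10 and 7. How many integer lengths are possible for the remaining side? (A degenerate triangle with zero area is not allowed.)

The triangle inequality gives |10 − 7| < c < 10 + 7, i.e. 3 < c < 17.
So c can be any integer from 4 to 16: 13 values.

13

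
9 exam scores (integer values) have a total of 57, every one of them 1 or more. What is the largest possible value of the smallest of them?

The average is 57/9 < 7, so some value is ≤ 6.
Equality holds with 6 values of 6 and 3 values of 7.

6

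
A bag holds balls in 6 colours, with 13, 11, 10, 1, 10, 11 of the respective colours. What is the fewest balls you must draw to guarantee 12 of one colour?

In the worst case you take as many as possible of each colour without reaching 12: 11 + 11 + 10 + 1 + 10 + 11 = 54.
The next one must give 12 of some colour, so 54 + 1 = 55.

55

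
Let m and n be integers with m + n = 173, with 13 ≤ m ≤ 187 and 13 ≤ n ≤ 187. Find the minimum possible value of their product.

mn = m(173 − m) is concave in m, so over [13, 160] it is minimized at an endpoint.
The extreme feasible split is m = 13, n = 160, giving mn = 2080.

2080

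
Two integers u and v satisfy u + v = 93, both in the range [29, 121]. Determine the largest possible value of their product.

2162

For a fixed sum, the product uv is largest when u and v are as close as possible.
Taking u = 46 and v = 47 (both in [29, 121]) gives uv = 2162.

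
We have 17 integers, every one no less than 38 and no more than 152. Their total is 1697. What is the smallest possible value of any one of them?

To make one integer as small as possible, make the other 16 as large as possible.
The other 16 can take up 16 × 152 = 2432 ≥ 1697 − 38, so one integer can sit at its floor of 38.
Achievable: one at 38 and the other 16 totalling 1659, which fits since 16 × 38 ≤ 1659 ≤ 16 × 152.

38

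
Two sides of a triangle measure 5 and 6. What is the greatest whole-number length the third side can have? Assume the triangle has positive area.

10

The third side must be less than 5 + 6 = 11.
The largest integer below 11 is 10.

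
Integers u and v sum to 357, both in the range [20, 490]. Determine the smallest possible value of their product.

Since u + v is fixed, pushing one of them to its bound minimizes the product.
The extreme feasible split is u = 20, v = 337, giving uv = 6740.

6740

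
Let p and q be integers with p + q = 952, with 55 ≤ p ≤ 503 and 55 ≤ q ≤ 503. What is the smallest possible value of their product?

225847

Since p + q is fixed, pushing one of them to its bound minimizes the product.
The extreme feasible split is p = 449, q = 503, giving pq = 225847.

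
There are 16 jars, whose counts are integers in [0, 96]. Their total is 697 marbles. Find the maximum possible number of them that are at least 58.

12

If k of the values are ≥ 58, the total is ≥ 58k + 0(16 − k).
Setting 58k + 0(16 − k) ≤ 697 gives 58k ≤ 697, so k ≤ 12.
k = 12 is achieved by 12 values at 58 and 4 at 0, total 696; add 1 to one value (staying below 58) to reach 697.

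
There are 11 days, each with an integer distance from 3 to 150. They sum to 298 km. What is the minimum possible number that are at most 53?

Each value above 53 is at least 54, contributing at least 54 − 3 = 51 above the floor 3.
The sum exceeds the floor total 33 by 265, so at most ⌊265/51⌋ = 5 exceed 53, and at least 6 are ≤ 53.
Exactly 6 works: 6 values at 3 and 5 at 54 total 288; raise one of the low values by 10 (still ≤ 53) to hit 298.

6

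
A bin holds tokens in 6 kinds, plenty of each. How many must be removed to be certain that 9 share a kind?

You could draw 8 of every kind without reaching 9 of any — 48 in all.
One more forces 9 of some kind, so 48 + 1 = 49.

49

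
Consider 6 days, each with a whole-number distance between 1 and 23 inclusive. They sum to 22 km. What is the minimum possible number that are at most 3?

1

Each value above 3 is at least 4, contributing at least 4 − 1 = 3 above the floor 1.
The sum exceeds the floor total 6 by 16, so at most ⌊16/3⌋ = 5 exceed 3, and at least 1 are ≤ 3.
Exactly 1 works: 1 value at 1 and 5 at 4 total 21; raise one of the low values by 1 (still ≤ 3) to hit 22.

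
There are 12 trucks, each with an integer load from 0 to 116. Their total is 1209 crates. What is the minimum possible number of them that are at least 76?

Suppose at most 12 − j of them reach 76; then j values are ≤ 75 and the rest ≤ 116.
The total is then ≤ 75·j + 116·(12 − j) = 1392 − 41j. For this to be ≥ 1209 we need j ≤ 4, so at least 12 − 4 = 8 must reach 76.
Exactly 8 works: 8 values at 116 and 4 at 75 total 1228; lower one of the high values by 19 (still ≥ 76) to hit 1209.

8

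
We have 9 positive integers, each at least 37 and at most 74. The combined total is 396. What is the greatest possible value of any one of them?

74

To make one integer as large as possible, make the other 8 as small as possible.
The other 8 contribute at least 8 × 37 = 296, leaving at most 396 − 296 = 100.
But each integer is capped at 74, so the maximum is 74.
Achievable: one at 74 and the other 8 totalling 322, which fits since 8 × 37 ≤ 322 ≤ 8 × 74.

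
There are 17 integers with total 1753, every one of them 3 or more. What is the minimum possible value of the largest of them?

Some value must be at least ⌈1753/17⌉ = 104, since 17 × 103 = 1751 < 1753.
Equality holds with 2 values of 104 and 15 values of 103.

104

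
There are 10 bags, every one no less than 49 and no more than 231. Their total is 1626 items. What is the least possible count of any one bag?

49

To make one bag as small as possible, make the other 9 as large as possible.
The other 9 can take up 9 × 231 = 2079 ≥ 1626 − 49, so one bag can sit at its floor of 49.
Achievable: one at 49 and the other 9 totalling 1577, which fits since 9 × 49 ≤ 1577 ≤ 9 × 231.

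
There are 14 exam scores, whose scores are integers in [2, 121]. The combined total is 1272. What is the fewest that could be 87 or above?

Suppose at most 14 − j of them reach 87; then j values are ≤ 86 and the rest ≤ 121.
The total is then ≤ 86·j + 121·(14 − j) = 1694 − 35j. For this to be ≥ 1272 we need j ≤ 12, so at least 14 − 12 = 2 must reach 87.
Exactly 2 works: 2 values at 121 and 12 at 86 total 1274; lower one of the high values by 2 (still ≥ 87) to hit 1272.

2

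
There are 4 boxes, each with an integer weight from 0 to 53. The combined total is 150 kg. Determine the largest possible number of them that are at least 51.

With k values at 51 or above and the rest at least 0, the sum is at least 0 + 51k.
Since the sum is 150, we need 51k ≤ 150, i.e. k ≤ 2.
k = 2 is achieved by 2 values at 51 and 2 at 0, total 102; add 48 to one value (staying below 51) to reach 150.

2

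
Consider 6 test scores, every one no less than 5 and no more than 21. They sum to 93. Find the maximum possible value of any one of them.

21

To make one score as large as possible, make the other 5 as small as possible.
The other 5 contribute at least 5 × 5 = 25, leaving at most 93 − 25 = 68.
But each score is capped at 21, so the maximum is 21.
Achievable: one at 21 and the other 5 totalling 72, which fits since 5 × 5 ≤ 72 ≤ 5 × 21.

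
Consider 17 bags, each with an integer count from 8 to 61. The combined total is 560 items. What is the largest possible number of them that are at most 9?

Suppose k of them are at most 9. Those contribute at most 9 each and the rest at most 61 each.
So the total is at most 9k + 61(17 − k) = 1037 − 52k. This must still be ≥ 560, so k ≤ 9.
k = 9 is achieved by 9 values at 9 and 8 at 61, total 569; lower one of the 61's by 9 (still > 9) to reach 560.

9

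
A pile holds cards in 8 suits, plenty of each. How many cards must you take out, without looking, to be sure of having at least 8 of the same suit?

In the worst case you draw 7 of each of the 8 suits: 8 × 7 = 56.
One more forces 8 of some suit, so 56 + 1 = 57.

57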